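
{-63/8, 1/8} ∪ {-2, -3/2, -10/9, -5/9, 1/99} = {-63/8, -2, -3/2, -10/9, -5/9, 1/99, 1/8}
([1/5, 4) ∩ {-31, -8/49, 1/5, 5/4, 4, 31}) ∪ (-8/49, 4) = (-8/49, 4)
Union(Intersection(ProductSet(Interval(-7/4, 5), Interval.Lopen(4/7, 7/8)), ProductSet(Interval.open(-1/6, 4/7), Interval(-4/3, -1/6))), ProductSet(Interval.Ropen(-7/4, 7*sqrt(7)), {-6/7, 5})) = ProductSet(Interval.Ropen(-7/4, 7*sqrt(7)), {-6/7, 5})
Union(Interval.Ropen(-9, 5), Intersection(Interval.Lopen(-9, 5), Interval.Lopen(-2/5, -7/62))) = Interval.Ropen(-9, 5)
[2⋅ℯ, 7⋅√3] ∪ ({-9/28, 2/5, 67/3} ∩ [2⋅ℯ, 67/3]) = [2⋅ℯ, 7⋅√3] ∪ {67/3}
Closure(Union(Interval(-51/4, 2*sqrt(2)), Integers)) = Union(Integers, Interval(-51/4, 2*sqrt(2)))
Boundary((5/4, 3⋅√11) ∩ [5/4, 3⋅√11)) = {5/4, 3⋅√11}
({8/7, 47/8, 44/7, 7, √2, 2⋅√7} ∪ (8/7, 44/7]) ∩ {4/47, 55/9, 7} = {55/9, 7}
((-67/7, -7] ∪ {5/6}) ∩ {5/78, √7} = ∅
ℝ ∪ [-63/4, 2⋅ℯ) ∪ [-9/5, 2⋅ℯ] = (-∞, ∞)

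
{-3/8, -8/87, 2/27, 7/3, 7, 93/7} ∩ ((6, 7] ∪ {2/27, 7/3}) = {2/27, 7/3, 7}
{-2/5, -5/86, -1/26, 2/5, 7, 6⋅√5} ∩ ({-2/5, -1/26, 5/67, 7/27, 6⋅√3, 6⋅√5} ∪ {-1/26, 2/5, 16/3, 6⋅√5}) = {-2/5, -1/26, 2/5, 6⋅√5}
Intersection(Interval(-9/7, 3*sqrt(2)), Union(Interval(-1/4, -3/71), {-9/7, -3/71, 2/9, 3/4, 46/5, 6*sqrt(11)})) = Union({-9/7, 2/9, 3/4}, Interval(-1/4, -3/71))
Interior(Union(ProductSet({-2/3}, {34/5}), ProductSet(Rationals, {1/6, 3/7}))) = EmptySet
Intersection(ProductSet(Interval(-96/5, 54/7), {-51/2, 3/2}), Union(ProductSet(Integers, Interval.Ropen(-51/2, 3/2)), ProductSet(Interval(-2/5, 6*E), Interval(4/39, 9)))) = Union(ProductSet(Interval(-2/5, 54/7), {3/2}), ProductSet(Range(-19, 8, 1), {-51/2}))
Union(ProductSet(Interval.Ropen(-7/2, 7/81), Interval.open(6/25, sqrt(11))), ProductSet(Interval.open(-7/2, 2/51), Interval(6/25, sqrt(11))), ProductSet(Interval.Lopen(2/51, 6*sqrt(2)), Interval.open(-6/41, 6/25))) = Union(ProductSet(Interval.open(-7/2, 2/51), Interval(6/25, sqrt(11))), ProductSet(Interval.Ropen(-7/2, 7/81), Interval.open(6/25, sqrt(11))), ProductSet(Interval.Lopen(2/51, 6*sqrt(2)), Interval.open(-6/41, 6/25)))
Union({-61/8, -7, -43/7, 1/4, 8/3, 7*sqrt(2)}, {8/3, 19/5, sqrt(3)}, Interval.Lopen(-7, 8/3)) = Union({-61/8, 19/5, 7*sqrt(2)}, Interval(-7, 8/3))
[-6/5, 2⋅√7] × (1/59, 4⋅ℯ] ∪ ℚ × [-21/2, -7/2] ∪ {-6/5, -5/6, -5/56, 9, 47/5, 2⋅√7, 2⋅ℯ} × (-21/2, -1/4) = (ℚ × [-21/2, -7/2]) ∪ ([-6/5, 2⋅√7] × (1/59, 4⋅ℯ]) ∪ ({-6/5, -5/6, -5/56, 9, 47/5, 2⋅√7, 2⋅ℯ} × (-21/2, -1/4))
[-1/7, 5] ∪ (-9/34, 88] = (-9/34, 88]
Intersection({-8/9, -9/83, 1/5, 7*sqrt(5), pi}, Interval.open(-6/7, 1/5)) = {-9/83}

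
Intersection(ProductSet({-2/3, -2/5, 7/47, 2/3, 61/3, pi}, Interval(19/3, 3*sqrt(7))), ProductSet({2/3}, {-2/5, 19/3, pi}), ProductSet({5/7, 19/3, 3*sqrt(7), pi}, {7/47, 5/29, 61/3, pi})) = EmptySet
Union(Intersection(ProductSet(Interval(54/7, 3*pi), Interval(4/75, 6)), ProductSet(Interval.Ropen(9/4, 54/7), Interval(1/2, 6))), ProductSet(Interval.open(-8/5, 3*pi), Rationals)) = ProductSet(Interval.open(-8/5, 3*pi), Rationals)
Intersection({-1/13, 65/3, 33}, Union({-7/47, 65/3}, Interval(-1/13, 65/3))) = {-1/13, 65/3}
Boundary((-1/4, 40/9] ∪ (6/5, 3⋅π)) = {-1/4, 3⋅π}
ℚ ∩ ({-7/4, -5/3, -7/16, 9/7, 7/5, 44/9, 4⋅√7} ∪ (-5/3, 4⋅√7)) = {-7/4} ∪ (ℚ ∩ [-5/3, 4⋅√7])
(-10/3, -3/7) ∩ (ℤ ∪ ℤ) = {-3, -2, -1}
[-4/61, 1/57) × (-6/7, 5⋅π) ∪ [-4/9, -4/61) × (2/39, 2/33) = ([-4/9, -4/61) × (2/39, 2/33)) ∪ ([-4/61, 1/57) × (-6/7, 5⋅π))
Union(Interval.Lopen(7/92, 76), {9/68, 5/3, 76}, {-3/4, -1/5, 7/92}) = Union({-3/4, -1/5}, Interval(7/92, 76))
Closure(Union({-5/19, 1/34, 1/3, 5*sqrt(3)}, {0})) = {-5/19, 0, 1/34, 1/3, 5*sqrt(3)}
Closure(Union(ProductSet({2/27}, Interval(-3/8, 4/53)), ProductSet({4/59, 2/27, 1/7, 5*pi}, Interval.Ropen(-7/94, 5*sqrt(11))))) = Union(ProductSet({2/27}, Interval(-3/8, 4/53)), ProductSet({4/59, 2/27, 1/7, 5*pi}, Interval(-7/94, 5*sqrt(11))))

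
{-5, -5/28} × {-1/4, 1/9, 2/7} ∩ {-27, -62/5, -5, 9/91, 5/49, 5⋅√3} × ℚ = {-5} × {-1/4, 1/9, 2/7}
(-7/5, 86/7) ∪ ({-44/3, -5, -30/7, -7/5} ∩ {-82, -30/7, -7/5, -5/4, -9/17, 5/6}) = {-30/7} ∪ [-7/5, 86/7)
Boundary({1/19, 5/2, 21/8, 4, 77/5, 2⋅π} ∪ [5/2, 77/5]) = {1/19, 5/2, 77/5}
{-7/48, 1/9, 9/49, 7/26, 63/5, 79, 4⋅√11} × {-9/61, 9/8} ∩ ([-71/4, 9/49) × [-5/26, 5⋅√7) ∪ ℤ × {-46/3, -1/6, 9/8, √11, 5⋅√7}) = ({79} × {9/8}) ∪ ({-7/48, 1/9} × {-9/61, 9/8})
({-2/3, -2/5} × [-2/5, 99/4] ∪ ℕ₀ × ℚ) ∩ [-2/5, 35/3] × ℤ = ({0, 1, …, 11} × ℤ) ∪ ({-2/5} × {0, 1, …, 24})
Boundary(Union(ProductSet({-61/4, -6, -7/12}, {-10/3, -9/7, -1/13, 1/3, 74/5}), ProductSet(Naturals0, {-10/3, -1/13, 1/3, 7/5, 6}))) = Union(ProductSet({-61/4, -6, -7/12}, {-10/3, -9/7, -1/13, 1/3, 74/5}), ProductSet(Naturals0, {-10/3, -1/13, 1/3, 7/5, 6}))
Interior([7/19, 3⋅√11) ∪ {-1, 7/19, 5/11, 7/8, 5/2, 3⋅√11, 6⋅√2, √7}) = (7/19, 3⋅√11)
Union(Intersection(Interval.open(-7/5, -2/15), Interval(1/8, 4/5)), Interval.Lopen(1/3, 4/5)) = Interval.Lopen(1/3, 4/5)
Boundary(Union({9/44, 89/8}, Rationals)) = Reals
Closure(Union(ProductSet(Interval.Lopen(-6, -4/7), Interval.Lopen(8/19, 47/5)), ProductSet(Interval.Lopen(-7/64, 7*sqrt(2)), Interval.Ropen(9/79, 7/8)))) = Union(ProductSet({-6, -4/7}, Interval(8/19, 47/5)), ProductSet({-7/64, 7*sqrt(2)}, Interval(9/79, 7/8)), ProductSet(Interval(-6, -4/7), {8/19, 47/5}), ProductSet(Interval.Lopen(-6, -4/7), Interval.Lopen(8/19, 47/5)), ProductSet(Interval(-7/64, 7*sqrt(2)), {9/79, 7/8}), ProductSet(Interval.Lopen(-7/64, 7*sqrt(2)), Interval.Ropen(9/79, 7/8)))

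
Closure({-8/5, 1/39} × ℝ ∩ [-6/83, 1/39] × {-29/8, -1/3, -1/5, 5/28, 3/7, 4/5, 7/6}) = {1/39} × {-29/8, -1/3, -1/5, 5/28, 3/7, 4/5, 7/6}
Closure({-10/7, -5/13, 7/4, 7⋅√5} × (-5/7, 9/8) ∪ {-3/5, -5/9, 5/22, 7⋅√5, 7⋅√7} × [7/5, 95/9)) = ({-10/7, -5/13, 7/4, 7⋅√5} × [-5/7, 9/8]) ∪ ({-3/5, -5/9, 5/22, 7⋅√5, 7⋅√7} × [7/5, 95/9])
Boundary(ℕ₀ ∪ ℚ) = ℝ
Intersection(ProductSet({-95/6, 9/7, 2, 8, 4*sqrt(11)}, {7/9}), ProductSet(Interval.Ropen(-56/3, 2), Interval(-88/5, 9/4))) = ProductSet({-95/6, 9/7}, {7/9})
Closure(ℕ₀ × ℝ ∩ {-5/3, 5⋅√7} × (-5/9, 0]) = ∅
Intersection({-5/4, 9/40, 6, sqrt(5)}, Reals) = {-5/4, 9/40, 6, sqrt(5)}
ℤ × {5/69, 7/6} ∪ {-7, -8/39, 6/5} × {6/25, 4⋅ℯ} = (ℤ × {5/69, 7/6}) ∪ ({-7, -8/39, 6/5} × {6/25, 4⋅ℯ})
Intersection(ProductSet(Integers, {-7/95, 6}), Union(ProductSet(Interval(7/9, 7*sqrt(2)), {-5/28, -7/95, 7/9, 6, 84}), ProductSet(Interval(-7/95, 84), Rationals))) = ProductSet(Range(0, 85, 1), {-7/95, 6})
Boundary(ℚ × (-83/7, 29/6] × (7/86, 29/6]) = ℝ × [-83/7, 29/6] × [7/86, 29/6]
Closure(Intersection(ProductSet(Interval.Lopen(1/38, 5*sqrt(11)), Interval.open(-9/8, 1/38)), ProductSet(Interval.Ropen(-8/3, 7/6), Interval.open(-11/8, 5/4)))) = Union(ProductSet({1/38, 7/6}, Interval(-9/8, 1/38)), ProductSet(Interval(1/38, 7/6), {-9/8, 1/38}), ProductSet(Interval.open(1/38, 7/6), Interval.open(-9/8, 1/38)))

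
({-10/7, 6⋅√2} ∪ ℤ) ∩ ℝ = ℤ ∪ {-10/7, 6⋅√2}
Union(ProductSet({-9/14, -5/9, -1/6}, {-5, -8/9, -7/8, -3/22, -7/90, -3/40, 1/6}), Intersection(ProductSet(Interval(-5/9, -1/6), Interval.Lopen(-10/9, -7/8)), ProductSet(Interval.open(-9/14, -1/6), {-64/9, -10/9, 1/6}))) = ProductSet({-9/14, -5/9, -1/6}, {-5, -8/9, -7/8, -3/22, -7/90, -3/40, 1/6})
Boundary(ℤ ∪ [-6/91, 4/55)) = {-6/91, 4/55} ∪ (ℤ \ (-6/91, 4/55))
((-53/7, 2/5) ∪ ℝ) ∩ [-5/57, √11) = [-5/57, √11)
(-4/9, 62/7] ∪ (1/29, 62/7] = (-4/9, 62/7]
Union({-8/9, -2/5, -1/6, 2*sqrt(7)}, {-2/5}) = {-8/9, -2/5, -1/6, 2*sqrt(7)}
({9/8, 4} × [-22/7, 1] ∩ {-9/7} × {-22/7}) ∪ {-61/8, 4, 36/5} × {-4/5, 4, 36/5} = {-61/8, 4, 36/5} × {-4/5, 4, 36/5}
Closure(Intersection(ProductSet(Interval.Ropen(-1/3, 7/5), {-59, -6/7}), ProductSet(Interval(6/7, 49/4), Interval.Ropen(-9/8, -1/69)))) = ProductSet(Interval(6/7, 7/5), {-6/7})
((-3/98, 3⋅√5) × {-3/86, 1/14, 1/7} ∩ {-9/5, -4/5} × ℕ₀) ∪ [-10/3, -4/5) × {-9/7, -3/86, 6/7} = [-10/3, -4/5) × {-9/7, -3/86, 6/7}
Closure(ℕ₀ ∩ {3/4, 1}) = {1}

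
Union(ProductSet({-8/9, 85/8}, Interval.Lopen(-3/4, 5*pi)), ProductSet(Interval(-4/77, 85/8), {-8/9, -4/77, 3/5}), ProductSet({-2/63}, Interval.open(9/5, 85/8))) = Union(ProductSet({-2/63}, Interval.open(9/5, 85/8)), ProductSet({-8/9, 85/8}, Interval.Lopen(-3/4, 5*pi)), ProductSet(Interval(-4/77, 85/8), {-8/9, -4/77, 3/5}))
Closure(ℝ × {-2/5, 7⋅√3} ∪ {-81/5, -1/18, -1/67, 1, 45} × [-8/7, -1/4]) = (ℝ × {-2/5, 7⋅√3}) ∪ ({-81/5, -1/18, -1/67, 1, 45} × [-8/7, -1/4])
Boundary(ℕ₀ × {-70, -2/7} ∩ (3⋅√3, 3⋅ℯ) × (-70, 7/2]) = {6, 7, 8} × {-2/7}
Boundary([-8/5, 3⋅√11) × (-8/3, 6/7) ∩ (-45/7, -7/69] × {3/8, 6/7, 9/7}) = [-8/5, -7/69] × {3/8}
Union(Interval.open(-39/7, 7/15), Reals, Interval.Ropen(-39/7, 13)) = Interval(-oo, oo)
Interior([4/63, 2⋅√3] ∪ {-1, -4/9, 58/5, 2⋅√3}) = (4/63, 2⋅√3)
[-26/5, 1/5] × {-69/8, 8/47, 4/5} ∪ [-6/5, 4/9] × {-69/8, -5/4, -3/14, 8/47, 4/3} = ([-26/5, 1/5] × {-69/8, 8/47, 4/5}) ∪ ([-6/5, 4/9] × {-69/8, -5/4, -3/14, 8/47, 4/3})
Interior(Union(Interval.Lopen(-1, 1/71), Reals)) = Interval(-oo, oo)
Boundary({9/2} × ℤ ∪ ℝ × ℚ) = ℝ × ℝ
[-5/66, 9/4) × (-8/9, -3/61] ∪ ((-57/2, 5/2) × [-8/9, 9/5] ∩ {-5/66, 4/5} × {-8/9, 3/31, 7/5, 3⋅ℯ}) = ({-5/66, 4/5} × {-8/9, 3/31, 7/5}) ∪ ([-5/66, 9/4) × (-8/9, -3/61])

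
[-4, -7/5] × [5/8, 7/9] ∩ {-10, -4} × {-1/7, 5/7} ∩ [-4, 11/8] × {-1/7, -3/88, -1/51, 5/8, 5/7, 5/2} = {-4} × {5/7}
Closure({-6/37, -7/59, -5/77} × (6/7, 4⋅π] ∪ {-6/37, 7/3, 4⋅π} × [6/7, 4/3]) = ({-6/37, -7/59, -5/77} × [6/7, 4⋅π]) ∪ ({-6/37, 7/3, 4⋅π} × [6/7, 4/3])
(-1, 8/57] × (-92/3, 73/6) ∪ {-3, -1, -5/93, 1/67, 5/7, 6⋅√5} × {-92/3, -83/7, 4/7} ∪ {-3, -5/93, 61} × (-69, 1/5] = ({-3, -5/93, 61} × (-69, 1/5]) ∪ ((-1, 8/57] × (-92/3, 73/6)) ∪ ({-3, -1, -5/93, 1/67, 5/7, 6⋅√5} × {-92/3, -83/7, 4/7})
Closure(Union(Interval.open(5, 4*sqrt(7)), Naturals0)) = Union(Complement(Naturals0, Interval.open(5, 4*sqrt(7))), Interval(5, 4*sqrt(7)), Naturals0)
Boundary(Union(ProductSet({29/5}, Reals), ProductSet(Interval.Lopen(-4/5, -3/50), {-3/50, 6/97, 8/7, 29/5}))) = Union(ProductSet({29/5}, Reals), ProductSet(Interval(-4/5, -3/50), {-3/50, 6/97, 8/7, 29/5}))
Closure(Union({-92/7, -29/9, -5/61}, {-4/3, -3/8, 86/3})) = {-92/7, -29/9, -4/3, -3/8, -5/61, 86/3}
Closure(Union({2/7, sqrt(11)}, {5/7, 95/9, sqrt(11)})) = {2/7, 5/7, 95/9, sqrt(11)}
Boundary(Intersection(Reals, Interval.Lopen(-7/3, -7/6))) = {-7/3, -7/6}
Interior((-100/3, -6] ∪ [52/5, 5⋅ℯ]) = (-100/3, -6) ∪ (52/5, 5⋅ℯ)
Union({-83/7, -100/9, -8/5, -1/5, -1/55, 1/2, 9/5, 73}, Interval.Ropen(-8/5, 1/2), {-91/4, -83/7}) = Union({-91/4, -83/7, -100/9, 9/5, 73}, Interval(-8/5, 1/2))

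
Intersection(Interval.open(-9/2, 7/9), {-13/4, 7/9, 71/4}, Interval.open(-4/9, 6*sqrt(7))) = EmptySet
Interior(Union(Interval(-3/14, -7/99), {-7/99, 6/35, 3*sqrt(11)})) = Interval.open(-3/14, -7/99)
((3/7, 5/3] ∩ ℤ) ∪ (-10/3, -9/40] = (-10/3, -9/40] ∪ {1}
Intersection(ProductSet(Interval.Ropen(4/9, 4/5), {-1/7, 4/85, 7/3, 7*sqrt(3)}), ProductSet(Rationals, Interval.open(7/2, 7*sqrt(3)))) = EmptySet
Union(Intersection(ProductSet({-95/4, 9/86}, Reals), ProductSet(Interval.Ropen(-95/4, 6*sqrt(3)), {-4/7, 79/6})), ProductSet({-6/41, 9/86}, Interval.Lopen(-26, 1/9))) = Union(ProductSet({-95/4, 9/86}, {-4/7, 79/6}), ProductSet({-6/41, 9/86}, Interval.Lopen(-26, 1/9)))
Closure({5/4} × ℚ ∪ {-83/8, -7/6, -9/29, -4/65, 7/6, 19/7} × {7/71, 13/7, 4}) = ({5/4} × ℝ) ∪ ({-83/8, -7/6, -9/29, -4/65, 7/6, 19/7} × {7/71, 13/7, 4})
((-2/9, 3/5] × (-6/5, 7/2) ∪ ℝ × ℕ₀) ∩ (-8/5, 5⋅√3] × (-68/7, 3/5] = ((-2/9, 3/5] × (-6/5, 3/5]) ∪ ((-8/5, 5⋅√3] × {0})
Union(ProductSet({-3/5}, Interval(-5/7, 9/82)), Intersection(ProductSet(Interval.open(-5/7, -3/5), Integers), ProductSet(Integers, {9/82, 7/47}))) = ProductSet({-3/5}, Interval(-5/7, 9/82))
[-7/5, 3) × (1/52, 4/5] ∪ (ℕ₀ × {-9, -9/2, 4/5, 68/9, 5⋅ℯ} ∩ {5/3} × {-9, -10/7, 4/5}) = [-7/5, 3) × (1/52, 4/5]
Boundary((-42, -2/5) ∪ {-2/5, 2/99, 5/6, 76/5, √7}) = {-42, -2/5, 2/99, 5/6, 76/5, √7}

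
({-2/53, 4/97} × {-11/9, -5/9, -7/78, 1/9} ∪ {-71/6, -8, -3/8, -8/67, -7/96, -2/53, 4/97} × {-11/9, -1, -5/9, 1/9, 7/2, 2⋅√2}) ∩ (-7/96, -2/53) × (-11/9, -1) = ∅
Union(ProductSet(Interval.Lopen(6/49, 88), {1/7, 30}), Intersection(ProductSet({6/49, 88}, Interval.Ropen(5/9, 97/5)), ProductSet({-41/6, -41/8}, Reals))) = ProductSet(Interval.Lopen(6/49, 88), {1/7, 30})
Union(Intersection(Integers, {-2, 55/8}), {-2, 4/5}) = {-2, 4/5}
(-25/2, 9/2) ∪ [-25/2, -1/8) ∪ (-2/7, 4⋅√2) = [-25/2, 4⋅√2)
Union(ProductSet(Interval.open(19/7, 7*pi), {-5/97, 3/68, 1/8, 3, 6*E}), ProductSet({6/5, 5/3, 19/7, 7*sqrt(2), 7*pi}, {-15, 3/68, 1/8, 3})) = Union(ProductSet({6/5, 5/3, 19/7, 7*sqrt(2), 7*pi}, {-15, 3/68, 1/8, 3}), ProductSet(Interval.open(19/7, 7*pi), {-5/97, 3/68, 1/8, 3, 6*E}))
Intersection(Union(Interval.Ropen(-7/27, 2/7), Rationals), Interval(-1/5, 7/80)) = Union(Intersection(Interval(-1/5, 7/80), Rationals), Interval(-1/5, 7/80))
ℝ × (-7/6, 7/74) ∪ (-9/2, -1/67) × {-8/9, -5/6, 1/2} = (ℝ × (-7/6, 7/74)) ∪ ((-9/2, -1/67) × {-8/9, -5/6, 1/2})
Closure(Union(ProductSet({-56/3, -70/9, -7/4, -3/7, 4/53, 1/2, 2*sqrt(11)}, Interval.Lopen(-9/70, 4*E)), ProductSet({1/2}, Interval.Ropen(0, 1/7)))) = ProductSet({-56/3, -70/9, -7/4, -3/7, 4/53, 1/2, 2*sqrt(11)}, Interval(-9/70, 4*E))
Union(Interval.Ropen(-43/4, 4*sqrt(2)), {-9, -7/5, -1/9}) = Interval.Ropen(-43/4, 4*sqrt(2))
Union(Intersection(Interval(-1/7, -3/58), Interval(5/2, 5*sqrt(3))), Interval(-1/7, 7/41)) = Interval(-1/7, 7/41)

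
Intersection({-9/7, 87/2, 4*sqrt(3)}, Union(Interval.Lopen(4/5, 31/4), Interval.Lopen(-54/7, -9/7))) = {-9/7, 4*sqrt(3)}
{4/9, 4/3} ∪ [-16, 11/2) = [-16, 11/2)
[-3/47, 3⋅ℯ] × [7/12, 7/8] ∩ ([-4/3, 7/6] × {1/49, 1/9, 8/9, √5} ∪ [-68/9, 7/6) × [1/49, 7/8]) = [-3/47, 7/6) × [7/12, 7/8]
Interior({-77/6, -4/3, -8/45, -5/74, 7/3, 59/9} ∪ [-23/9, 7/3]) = (-23/9, 7/3)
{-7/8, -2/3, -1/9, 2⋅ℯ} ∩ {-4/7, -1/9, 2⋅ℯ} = {-1/9, 2⋅ℯ}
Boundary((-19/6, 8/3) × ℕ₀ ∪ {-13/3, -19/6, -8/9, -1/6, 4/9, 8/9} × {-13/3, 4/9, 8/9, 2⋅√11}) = ([-19/6, 8/3] × ℕ₀) ∪ ({-13/3, -19/6, -8/9, -1/6, 4/9, 8/9} × {-13/3, 4/9, 8/9, 2⋅√11})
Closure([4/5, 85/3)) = [4/5, 85/3]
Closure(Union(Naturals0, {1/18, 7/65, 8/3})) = Union({1/18, 7/65, 8/3}, Naturals0)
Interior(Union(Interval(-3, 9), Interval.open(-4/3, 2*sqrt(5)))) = Interval.open(-3, 9)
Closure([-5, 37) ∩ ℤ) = {-5, -4, …, 36}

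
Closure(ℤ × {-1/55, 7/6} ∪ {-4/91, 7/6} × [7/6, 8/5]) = (ℤ × {-1/55, 7/6}) ∪ ({-4/91, 7/6} × [7/6, 8/5])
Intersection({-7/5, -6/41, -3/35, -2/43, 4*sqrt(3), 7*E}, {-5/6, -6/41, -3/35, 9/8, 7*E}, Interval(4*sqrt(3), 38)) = {7*E}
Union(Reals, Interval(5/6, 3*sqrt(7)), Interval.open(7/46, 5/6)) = Interval(-oo, oo)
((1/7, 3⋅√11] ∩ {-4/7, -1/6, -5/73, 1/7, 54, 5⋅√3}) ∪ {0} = {0, 5⋅√3}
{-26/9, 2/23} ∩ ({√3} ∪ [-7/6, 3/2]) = {2/23}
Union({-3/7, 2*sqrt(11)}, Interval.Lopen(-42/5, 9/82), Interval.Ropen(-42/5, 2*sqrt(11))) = Interval(-42/5, 2*sqrt(11))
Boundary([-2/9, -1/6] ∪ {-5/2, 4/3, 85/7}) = {-5/2, -2/9, -1/6, 4/3, 85/7}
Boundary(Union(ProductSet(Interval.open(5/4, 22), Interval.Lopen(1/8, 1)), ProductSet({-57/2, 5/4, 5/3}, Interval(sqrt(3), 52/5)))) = Union(ProductSet({5/4, 22}, Interval(1/8, 1)), ProductSet({-57/2, 5/4, 5/3}, Interval(sqrt(3), 52/5)), ProductSet(Interval(5/4, 22), {1/8, 1}))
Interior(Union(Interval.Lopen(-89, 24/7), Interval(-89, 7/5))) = Interval.open(-89, 24/7)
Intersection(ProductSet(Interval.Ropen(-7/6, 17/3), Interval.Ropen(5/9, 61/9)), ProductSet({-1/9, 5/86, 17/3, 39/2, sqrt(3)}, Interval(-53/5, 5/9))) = ProductSet({-1/9, 5/86, sqrt(3)}, {5/9})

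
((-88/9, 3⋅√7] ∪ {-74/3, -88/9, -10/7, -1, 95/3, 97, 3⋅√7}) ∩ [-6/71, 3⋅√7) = [-6/71, 3⋅√7)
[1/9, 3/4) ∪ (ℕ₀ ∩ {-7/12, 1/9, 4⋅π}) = [1/9, 3/4)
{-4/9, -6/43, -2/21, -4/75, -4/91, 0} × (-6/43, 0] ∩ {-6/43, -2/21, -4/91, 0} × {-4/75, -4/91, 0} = {-6/43, -2/21, -4/91, 0} × {-4/75, -4/91, 0}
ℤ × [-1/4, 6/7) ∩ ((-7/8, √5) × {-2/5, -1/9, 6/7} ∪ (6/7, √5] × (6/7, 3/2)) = {0, 1, 2} × {-1/9}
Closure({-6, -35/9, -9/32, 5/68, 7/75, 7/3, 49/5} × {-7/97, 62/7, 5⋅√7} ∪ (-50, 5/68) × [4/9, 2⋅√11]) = ([-50, 5/68] × [4/9, 2⋅√11]) ∪ ({-6, -35/9, -9/32, 5/68, 7/75, 7/3, 49/5} × {-7/97, 62/7, 5⋅√7})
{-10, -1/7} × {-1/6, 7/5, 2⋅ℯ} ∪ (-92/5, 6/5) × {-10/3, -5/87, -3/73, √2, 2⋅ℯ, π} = ({-10, -1/7} × {-1/6, 7/5, 2⋅ℯ}) ∪ ((-92/5, 6/5) × {-10/3, -5/87, -3/73, √2, 2⋅ℯ, π})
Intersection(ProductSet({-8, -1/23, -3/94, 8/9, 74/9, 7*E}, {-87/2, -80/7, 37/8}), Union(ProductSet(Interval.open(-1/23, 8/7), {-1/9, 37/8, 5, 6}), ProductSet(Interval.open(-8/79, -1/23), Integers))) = ProductSet({-3/94, 8/9}, {37/8})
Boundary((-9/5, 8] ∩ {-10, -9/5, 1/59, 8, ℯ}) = {1/59, 8, ℯ}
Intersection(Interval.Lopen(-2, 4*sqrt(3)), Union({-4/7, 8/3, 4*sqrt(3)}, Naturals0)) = Union({-4/7, 8/3, 4*sqrt(3)}, Range(0, 7, 1))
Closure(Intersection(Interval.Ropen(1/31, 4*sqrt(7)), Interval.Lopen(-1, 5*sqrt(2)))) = Interval(1/31, 5*sqrt(2))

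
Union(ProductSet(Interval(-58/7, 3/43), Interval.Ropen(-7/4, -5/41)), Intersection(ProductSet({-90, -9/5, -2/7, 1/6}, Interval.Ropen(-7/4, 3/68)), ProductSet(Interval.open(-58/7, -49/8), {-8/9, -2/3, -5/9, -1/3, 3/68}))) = ProductSet(Interval(-58/7, 3/43), Interval.Ropen(-7/4, -5/41))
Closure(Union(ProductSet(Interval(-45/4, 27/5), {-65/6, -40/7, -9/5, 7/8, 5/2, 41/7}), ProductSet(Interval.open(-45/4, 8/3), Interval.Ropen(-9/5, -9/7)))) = Union(ProductSet({-45/4, 8/3}, Interval(-9/5, -9/7)), ProductSet(Interval(-45/4, 8/3), {-9/5, -9/7}), ProductSet(Interval.open(-45/4, 8/3), Interval.Ropen(-9/5, -9/7)), ProductSet(Interval(-45/4, 27/5), {-65/6, -40/7, -9/5, 7/8, 5/2, 41/7}))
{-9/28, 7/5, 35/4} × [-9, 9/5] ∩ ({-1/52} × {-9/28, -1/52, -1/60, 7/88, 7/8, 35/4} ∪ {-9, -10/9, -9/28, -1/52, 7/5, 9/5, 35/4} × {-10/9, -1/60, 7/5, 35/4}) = {-9/28, 7/5, 35/4} × {-10/9, -1/60, 7/5}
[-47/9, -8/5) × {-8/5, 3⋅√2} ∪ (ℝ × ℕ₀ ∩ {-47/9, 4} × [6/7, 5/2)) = ({-47/9, 4} × {1, 2}) ∪ ([-47/9, -8/5) × {-8/5, 3⋅√2})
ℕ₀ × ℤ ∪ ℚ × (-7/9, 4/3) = (ℕ₀ × ℤ) ∪ (ℚ × (-7/9, 4/3))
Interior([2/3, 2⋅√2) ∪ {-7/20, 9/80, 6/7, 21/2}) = (2/3, 2⋅√2)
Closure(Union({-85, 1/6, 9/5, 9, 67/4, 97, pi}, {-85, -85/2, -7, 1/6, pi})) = {-85, -85/2, -7, 1/6, 9/5, 9, 67/4, 97, pi}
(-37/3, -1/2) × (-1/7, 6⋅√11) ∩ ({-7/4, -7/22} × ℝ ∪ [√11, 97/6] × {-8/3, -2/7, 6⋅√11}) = {-7/4} × (-1/7, 6⋅√11)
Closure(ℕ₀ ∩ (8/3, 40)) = {3, 4, …, 39}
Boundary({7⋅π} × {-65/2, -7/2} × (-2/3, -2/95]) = {7⋅π} × {-65/2, -7/2} × [-2/3, -2/95]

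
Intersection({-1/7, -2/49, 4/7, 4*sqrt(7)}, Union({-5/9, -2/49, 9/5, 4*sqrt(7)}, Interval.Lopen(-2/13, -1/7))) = {-1/7, -2/49, 4*sqrt(7)}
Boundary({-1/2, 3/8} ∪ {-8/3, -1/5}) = {-8/3, -1/2, -1/5, 3/8}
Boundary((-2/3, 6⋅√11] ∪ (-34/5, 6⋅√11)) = {-34/5, 6⋅√11}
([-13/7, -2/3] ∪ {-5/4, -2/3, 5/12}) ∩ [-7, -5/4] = [-13/7, -5/4]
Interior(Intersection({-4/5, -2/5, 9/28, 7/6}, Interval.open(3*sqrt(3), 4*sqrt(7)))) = EmptySet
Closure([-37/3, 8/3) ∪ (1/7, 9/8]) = [-37/3, 8/3]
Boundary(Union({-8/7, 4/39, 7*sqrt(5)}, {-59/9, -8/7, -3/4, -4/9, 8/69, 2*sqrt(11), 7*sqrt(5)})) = {-59/9, -8/7, -3/4, -4/9, 4/39, 8/69, 2*sqrt(11), 7*sqrt(5)}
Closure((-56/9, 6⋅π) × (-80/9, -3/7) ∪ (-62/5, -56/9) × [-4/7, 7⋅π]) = ({-56/9, 6⋅π} × [-80/9, -3/7]) ∪ ([-56/9, 6⋅π] × {-80/9, -3/7}) ∪ ([-62/5, -56/9] × [-4/7, 7⋅π]) ∪ ((-56/9, 6⋅π) × (-80/9, -3/7))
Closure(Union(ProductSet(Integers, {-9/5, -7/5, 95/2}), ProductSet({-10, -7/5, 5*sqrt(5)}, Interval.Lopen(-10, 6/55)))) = Union(ProductSet({-10, -7/5, 5*sqrt(5)}, Interval(-10, 6/55)), ProductSet(Integers, {-9/5, -7/5, 95/2}))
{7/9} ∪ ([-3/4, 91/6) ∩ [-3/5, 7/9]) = [-3/5, 7/9]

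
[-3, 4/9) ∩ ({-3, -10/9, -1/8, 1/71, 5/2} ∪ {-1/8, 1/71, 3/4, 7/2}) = {-3, -10/9, -1/8, 1/71}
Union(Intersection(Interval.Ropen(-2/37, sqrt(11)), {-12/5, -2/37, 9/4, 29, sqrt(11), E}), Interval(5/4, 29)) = Union({-2/37}, Interval(5/4, 29))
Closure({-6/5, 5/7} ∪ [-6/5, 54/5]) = [-6/5, 54/5]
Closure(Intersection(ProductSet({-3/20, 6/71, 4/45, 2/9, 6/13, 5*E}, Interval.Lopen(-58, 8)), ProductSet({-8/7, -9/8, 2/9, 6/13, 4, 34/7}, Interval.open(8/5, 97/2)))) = ProductSet({2/9, 6/13}, Interval(8/5, 8))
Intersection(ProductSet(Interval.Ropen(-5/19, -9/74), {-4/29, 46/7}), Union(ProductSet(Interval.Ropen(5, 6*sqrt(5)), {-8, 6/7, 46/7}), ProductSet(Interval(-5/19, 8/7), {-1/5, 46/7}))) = ProductSet(Interval.Ropen(-5/19, -9/74), {46/7})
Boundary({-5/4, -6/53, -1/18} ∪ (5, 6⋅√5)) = {-5/4, -6/53, -1/18, 5, 6⋅√5}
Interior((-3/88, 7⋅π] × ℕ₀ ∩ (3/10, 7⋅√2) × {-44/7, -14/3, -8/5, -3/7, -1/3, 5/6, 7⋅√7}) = ∅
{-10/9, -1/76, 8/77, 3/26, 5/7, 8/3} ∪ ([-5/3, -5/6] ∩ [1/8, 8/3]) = {-10/9, -1/76, 8/77, 3/26, 5/7, 8/3}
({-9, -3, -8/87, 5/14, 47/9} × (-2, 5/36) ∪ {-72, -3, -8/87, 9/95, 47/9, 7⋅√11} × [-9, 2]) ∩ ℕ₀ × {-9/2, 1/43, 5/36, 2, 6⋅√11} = ∅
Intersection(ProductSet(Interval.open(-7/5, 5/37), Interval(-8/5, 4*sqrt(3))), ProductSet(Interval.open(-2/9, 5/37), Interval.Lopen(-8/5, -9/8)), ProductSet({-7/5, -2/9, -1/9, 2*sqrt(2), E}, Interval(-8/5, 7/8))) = ProductSet({-1/9}, Interval.Lopen(-8/5, -9/8))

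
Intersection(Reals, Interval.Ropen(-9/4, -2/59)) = Interval.Ropen(-9/4, -2/59)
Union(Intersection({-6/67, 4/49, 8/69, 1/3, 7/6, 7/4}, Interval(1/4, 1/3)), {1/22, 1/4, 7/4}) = {1/22, 1/4, 1/3, 7/4}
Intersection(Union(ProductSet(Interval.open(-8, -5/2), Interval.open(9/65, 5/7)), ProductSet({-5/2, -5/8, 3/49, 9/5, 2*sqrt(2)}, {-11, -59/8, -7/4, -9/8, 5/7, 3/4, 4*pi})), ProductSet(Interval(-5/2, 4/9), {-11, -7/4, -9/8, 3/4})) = ProductSet({-5/2, -5/8, 3/49}, {-11, -7/4, -9/8, 3/4})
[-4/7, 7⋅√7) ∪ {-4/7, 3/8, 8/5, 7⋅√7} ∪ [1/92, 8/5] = [-4/7, 7⋅√7]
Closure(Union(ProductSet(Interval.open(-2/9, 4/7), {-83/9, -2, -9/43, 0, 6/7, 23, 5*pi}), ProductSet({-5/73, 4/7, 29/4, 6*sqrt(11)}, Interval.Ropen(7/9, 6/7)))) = Union(ProductSet({-5/73, 4/7, 29/4, 6*sqrt(11)}, Interval(7/9, 6/7)), ProductSet(Interval(-2/9, 4/7), {-83/9, -2, -9/43, 0, 6/7, 23, 5*pi}))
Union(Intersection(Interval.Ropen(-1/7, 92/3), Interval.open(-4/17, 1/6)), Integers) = Union(Integers, Interval.Ropen(-1/7, 1/6))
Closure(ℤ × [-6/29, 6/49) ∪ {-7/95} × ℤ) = ({-7/95} × ℤ) ∪ (ℤ × [-6/29, 6/49])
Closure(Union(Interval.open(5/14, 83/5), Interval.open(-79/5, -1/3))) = Union(Interval(-79/5, -1/3), Interval(5/14, 83/5))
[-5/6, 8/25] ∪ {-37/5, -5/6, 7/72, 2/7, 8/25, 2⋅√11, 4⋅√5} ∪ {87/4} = {-37/5, 87/4, 2⋅√11, 4⋅√5} ∪ [-5/6, 8/25]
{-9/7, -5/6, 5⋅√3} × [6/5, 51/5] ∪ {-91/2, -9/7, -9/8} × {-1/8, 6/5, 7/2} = ({-91/2, -9/7, -9/8} × {-1/8, 6/5, 7/2}) ∪ ({-9/7, -5/6, 5⋅√3} × [6/5, 51/5])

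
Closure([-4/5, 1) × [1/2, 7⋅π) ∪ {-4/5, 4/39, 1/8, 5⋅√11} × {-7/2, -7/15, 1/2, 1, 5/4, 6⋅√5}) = ({-4/5, 1} × [1/2, 7⋅π]) ∪ ([-4/5, 1] × {1/2, 7⋅π}) ∪ ([-4/5, 1) × [1/2, 7⋅π)) ∪ ({-4/5, 4/39, 1/8, 5⋅√11} × {-7/2, -7/15, 1/2, 1, 5/4, 6⋅√5})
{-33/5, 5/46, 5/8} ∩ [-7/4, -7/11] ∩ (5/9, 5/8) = ∅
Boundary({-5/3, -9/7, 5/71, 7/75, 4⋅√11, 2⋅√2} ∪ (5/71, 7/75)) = {-5/3, -9/7, 5/71, 7/75, 4⋅√11, 2⋅√2}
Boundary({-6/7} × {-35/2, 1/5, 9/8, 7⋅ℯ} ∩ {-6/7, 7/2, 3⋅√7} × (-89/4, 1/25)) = {-6/7} × {-35/2}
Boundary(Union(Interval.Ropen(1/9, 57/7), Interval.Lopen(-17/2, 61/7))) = {-17/2, 61/7}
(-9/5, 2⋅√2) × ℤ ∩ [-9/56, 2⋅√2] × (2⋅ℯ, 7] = [-9/56, 2⋅√2) × {6, 7}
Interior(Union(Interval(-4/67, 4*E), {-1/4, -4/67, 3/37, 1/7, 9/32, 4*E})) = Interval.open(-4/67, 4*E)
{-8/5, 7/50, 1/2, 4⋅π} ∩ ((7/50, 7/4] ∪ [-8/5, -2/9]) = {-8/5, 1/2}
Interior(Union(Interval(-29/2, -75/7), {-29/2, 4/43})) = Interval.open(-29/2, -75/7)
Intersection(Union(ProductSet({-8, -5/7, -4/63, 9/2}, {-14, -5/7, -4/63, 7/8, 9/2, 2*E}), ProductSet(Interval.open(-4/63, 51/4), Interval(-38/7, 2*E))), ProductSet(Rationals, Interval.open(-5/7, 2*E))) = Union(ProductSet({-8, -5/7, -4/63, 9/2}, {-4/63, 7/8, 9/2}), ProductSet(Intersection(Interval.open(-4/63, 51/4), Rationals), Interval.open(-5/7, 2*E)))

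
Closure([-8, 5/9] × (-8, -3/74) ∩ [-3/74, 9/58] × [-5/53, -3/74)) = [-3/74, 9/58] × [-5/53, -3/74]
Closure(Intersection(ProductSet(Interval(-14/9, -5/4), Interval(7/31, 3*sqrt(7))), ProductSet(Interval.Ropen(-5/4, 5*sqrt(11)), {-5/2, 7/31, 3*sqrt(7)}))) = ProductSet({-5/4}, {7/31, 3*sqrt(7)})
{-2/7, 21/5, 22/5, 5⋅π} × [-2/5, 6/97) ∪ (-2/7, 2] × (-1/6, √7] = ({-2/7, 21/5, 22/5, 5⋅π} × [-2/5, 6/97)) ∪ ((-2/7, 2] × (-1/6, √7])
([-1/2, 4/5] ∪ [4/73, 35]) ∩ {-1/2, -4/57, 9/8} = {-1/2, -4/57, 9/8}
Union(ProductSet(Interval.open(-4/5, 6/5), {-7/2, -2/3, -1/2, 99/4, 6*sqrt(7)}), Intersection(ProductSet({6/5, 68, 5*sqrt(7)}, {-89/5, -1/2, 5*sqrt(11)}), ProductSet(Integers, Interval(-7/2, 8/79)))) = Union(ProductSet({68}, {-1/2}), ProductSet(Interval.open(-4/5, 6/5), {-7/2, -2/3, -1/2, 99/4, 6*sqrt(7)}))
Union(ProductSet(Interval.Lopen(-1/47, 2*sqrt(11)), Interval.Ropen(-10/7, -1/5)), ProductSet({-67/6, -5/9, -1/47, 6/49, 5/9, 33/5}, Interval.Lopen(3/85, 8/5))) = Union(ProductSet({-67/6, -5/9, -1/47, 6/49, 5/9, 33/5}, Interval.Lopen(3/85, 8/5)), ProductSet(Interval.Lopen(-1/47, 2*sqrt(11)), Interval.Ropen(-10/7, -1/5)))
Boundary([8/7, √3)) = {8/7, √3}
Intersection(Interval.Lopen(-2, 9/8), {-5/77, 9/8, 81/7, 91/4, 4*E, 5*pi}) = {-5/77, 9/8}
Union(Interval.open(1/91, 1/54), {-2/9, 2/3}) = Union({-2/9, 2/3}, Interval.open(1/91, 1/54))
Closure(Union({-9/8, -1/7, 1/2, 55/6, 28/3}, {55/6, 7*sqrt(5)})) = {-9/8, -1/7, 1/2, 55/6, 28/3, 7*sqrt(5)}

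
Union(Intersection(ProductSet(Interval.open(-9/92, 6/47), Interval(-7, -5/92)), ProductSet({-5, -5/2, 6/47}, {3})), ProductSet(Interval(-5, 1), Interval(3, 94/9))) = ProductSet(Interval(-5, 1), Interval(3, 94/9))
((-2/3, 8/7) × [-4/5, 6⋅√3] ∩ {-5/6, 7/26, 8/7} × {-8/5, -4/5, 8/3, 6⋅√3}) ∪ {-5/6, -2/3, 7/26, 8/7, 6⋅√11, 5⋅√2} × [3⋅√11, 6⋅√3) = ({7/26} × {-4/5, 8/3, 6⋅√3}) ∪ ({-5/6, -2/3, 7/26, 8/7, 6⋅√11, 5⋅√2} × [3⋅√11, 6⋅√3))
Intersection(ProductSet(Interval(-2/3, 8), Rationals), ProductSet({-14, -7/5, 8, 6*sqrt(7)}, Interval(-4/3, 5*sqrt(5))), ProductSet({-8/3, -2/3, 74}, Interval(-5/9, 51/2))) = EmptySet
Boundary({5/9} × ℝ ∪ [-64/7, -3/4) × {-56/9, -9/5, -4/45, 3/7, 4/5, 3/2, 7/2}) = ({5/9} × ℝ) ∪ ([-64/7, -3/4] × {-56/9, -9/5, -4/45, 3/7, 4/5, 3/2, 7/2})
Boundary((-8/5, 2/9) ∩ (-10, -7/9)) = {-8/5, -7/9}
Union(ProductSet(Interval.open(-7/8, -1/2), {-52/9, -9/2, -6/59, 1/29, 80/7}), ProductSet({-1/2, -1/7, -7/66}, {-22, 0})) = Union(ProductSet({-1/2, -1/7, -7/66}, {-22, 0}), ProductSet(Interval.open(-7/8, -1/2), {-52/9, -9/2, -6/59, 1/29, 80/7}))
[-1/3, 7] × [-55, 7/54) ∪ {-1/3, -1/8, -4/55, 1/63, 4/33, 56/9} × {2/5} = ({-1/3, -1/8, -4/55, 1/63, 4/33, 56/9} × {2/5}) ∪ ([-1/3, 7] × [-55, 7/54))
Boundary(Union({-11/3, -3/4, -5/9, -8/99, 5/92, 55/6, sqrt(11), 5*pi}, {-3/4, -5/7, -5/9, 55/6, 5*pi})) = {-11/3, -3/4, -5/7, -5/9, -8/99, 5/92, 55/6, sqrt(11), 5*pi}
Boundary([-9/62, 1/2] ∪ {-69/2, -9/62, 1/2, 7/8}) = {-69/2, -9/62, 1/2, 7/8}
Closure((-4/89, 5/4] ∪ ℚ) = ℚ ∪ (-∞, ∞)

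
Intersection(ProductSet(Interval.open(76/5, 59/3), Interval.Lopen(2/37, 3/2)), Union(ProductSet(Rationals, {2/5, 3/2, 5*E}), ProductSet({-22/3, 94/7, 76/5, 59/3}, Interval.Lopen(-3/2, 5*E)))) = ProductSet(Intersection(Interval.open(76/5, 59/3), Rationals), {2/5, 3/2})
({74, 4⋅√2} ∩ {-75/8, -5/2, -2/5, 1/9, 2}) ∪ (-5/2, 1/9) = (-5/2, 1/9)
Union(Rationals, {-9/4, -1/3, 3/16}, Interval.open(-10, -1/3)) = Union(Interval(-10, -1/3), Rationals)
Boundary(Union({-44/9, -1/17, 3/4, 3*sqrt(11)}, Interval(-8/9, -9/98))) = {-44/9, -8/9, -9/98, -1/17, 3/4, 3*sqrt(11)}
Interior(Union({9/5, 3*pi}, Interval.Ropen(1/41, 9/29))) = Interval.open(1/41, 9/29)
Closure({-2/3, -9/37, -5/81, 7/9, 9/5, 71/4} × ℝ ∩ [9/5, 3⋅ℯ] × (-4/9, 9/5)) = {9/5} × [-4/9, 9/5]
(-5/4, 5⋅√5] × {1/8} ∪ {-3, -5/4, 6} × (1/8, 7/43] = ({-3, -5/4, 6} × (1/8, 7/43]) ∪ ((-5/4, 5⋅√5] × {1/8})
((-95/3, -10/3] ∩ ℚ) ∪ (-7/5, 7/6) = (-7/5, 7/6) ∪ (ℚ ∩ (-95/3, -10/3])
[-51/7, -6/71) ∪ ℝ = (-∞, ∞)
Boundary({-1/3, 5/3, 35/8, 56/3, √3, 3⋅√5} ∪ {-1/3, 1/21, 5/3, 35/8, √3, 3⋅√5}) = {-1/3, 1/21, 5/3, 35/8, 56/3, √3, 3⋅√5}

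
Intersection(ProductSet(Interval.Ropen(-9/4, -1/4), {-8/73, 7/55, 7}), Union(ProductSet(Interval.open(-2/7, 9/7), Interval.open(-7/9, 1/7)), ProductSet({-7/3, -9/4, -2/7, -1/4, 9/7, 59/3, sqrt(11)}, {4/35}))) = ProductSet(Interval.open(-2/7, -1/4), {-8/73, 7/55})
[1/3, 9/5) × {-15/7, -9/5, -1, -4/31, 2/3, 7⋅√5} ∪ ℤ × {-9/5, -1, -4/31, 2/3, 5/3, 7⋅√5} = (ℤ × {-9/5, -1, -4/31, 2/3, 5/3, 7⋅√5}) ∪ ([1/3, 9/5) × {-15/7, -9/5, -1, -4/31, 2/3, 7⋅√5})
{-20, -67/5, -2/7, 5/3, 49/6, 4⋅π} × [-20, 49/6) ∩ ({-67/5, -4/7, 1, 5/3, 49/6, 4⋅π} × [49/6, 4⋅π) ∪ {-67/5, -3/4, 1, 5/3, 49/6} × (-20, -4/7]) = {-67/5, 5/3, 49/6} × (-20, -4/7]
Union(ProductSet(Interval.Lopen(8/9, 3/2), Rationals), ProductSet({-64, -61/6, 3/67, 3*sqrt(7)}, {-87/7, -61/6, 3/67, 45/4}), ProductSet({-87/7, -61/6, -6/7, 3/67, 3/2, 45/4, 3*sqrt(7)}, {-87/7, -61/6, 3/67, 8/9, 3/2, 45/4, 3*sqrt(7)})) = Union(ProductSet({-64, -61/6, 3/67, 3*sqrt(7)}, {-87/7, -61/6, 3/67, 45/4}), ProductSet({-87/7, -61/6, -6/7, 3/67, 3/2, 45/4, 3*sqrt(7)}, {-87/7, -61/6, 3/67, 8/9, 3/2, 45/4, 3*sqrt(7)}), ProductSet(Interval.Lopen(8/9, 3/2), Rationals))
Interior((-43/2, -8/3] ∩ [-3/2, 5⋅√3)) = ∅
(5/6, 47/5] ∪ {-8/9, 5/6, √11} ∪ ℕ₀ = {-8/9} ∪ ℕ₀ ∪ [5/6, 47/5]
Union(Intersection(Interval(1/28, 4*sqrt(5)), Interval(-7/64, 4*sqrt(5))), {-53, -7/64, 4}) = Union({-53, -7/64}, Interval(1/28, 4*sqrt(5)))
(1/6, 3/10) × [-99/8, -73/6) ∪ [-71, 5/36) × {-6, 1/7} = ([-71, 5/36) × {-6, 1/7}) ∪ ((1/6, 3/10) × [-99/8, -73/6))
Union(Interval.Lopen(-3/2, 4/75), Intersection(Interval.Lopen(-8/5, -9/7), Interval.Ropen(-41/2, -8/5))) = Interval.Lopen(-3/2, 4/75)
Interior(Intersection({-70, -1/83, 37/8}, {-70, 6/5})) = EmptySet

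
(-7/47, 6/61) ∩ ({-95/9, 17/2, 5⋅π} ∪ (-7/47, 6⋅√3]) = (-7/47, 6/61)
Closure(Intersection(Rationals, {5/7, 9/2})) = {5/7, 9/2}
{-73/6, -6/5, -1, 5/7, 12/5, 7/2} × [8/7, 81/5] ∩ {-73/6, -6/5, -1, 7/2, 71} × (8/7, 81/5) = {-73/6, -6/5, -1, 7/2} × (8/7, 81/5)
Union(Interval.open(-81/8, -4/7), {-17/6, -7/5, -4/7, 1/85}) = Union({1/85}, Interval.Lopen(-81/8, -4/7))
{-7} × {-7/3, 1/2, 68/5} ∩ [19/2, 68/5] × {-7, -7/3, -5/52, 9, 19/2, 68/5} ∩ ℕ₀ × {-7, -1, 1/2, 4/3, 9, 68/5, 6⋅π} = ∅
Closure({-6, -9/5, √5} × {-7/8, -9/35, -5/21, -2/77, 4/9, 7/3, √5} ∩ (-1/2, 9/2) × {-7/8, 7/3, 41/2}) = {√5} × {-7/8, 7/3}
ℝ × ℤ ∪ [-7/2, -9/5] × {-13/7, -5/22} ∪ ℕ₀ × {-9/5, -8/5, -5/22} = (ℝ × ℤ) ∪ (ℕ₀ × {-9/5, -8/5, -5/22}) ∪ ([-7/2, -9/5] × {-13/7, -5/22})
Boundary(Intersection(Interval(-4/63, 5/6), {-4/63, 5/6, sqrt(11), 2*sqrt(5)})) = {-4/63, 5/6}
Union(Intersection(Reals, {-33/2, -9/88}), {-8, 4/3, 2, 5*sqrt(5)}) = {-33/2, -8, -9/88, 4/3, 2, 5*sqrt(5)}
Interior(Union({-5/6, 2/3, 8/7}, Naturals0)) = EmptySet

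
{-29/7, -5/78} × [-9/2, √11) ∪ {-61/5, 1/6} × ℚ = ({-61/5, 1/6} × ℚ) ∪ ({-29/7, -5/78} × [-9/2, √11))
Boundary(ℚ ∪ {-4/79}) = ℝ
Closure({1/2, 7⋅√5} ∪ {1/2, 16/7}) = {1/2, 16/7, 7⋅√5}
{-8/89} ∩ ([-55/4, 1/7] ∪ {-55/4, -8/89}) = {-8/89}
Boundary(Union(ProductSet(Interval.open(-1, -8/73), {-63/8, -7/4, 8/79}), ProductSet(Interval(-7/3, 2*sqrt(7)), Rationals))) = ProductSet(Interval(-7/3, 2*sqrt(7)), Reals)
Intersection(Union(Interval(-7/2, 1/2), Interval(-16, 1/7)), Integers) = Range(-16, 1, 1)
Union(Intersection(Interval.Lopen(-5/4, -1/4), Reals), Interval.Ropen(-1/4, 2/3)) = Interval.open(-5/4, 2/3)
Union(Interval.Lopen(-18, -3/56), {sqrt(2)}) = Union({sqrt(2)}, Interval.Lopen(-18, -3/56))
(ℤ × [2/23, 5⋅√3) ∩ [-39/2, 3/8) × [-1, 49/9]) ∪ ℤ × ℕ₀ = (ℤ × ℕ₀) ∪ ({-19, -18, …, 0} × [2/23, 49/9])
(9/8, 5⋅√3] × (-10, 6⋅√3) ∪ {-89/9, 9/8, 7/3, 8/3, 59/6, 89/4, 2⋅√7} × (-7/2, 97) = ({-89/9, 9/8, 7/3, 8/3, 59/6, 89/4, 2⋅√7} × (-7/2, 97)) ∪ ((9/8, 5⋅√3] × (-10, 6⋅√3))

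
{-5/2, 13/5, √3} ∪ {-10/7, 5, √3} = {-5/2, -10/7, 13/5, 5, √3}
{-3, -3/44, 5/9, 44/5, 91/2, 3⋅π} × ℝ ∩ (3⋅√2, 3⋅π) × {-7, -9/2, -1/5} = {44/5} × {-7, -9/2, -1/5}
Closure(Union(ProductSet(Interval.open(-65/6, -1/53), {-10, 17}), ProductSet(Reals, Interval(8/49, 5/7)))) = Union(ProductSet(Interval(-65/6, -1/53), {-10, 17}), ProductSet(Reals, Interval(8/49, 5/7)))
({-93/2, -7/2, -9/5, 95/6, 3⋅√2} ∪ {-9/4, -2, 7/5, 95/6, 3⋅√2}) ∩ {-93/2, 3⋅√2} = {-93/2, 3⋅√2}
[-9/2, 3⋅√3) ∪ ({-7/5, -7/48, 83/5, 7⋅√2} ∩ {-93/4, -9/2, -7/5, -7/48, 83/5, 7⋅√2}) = [-9/2, 3⋅√3) ∪ {83/5, 7⋅√2}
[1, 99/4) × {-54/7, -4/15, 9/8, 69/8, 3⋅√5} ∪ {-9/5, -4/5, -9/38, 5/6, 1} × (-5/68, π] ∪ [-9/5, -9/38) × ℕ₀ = ([-9/5, -9/38) × ℕ₀) ∪ ({-9/5, -4/5, -9/38, 5/6, 1} × (-5/68, π]) ∪ ([1, 99/4) × {-54/7, -4/15, 9/8, 69/8, 3⋅√5})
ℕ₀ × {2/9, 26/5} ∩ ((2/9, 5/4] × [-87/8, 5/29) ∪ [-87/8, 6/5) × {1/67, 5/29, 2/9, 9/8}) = {0, 1} × {2/9}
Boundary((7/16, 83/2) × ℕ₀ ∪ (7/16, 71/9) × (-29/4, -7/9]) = ({7/16, 71/9} × [-29/4, -7/9]) ∪ ([7/16, 71/9] × {-29/4, -7/9}) ∪ (({7/16} ∪ [71/9, 83/2]) × ℕ₀) ∪ ([7/16, 83/2] × (ℕ₀ \ (-29/4, -7/9)))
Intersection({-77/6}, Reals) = {-77/6}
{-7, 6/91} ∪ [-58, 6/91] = [-58, 6/91]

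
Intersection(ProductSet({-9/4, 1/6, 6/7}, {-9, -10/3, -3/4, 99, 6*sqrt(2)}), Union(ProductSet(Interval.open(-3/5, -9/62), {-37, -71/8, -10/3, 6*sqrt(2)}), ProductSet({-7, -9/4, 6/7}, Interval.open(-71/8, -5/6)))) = ProductSet({-9/4, 6/7}, {-10/3})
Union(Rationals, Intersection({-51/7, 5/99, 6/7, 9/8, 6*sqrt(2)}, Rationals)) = Rationals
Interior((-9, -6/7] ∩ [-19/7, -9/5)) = (-19/7, -9/5)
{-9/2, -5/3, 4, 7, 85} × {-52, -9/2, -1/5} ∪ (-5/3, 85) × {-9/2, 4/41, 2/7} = ((-5/3, 85) × {-9/2, 4/41, 2/7}) ∪ ({-9/2, -5/3, 4, 7, 85} × {-52, -9/2, -1/5})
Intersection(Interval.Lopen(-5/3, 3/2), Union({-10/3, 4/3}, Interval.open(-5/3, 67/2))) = Interval.Lopen(-5/3, 3/2)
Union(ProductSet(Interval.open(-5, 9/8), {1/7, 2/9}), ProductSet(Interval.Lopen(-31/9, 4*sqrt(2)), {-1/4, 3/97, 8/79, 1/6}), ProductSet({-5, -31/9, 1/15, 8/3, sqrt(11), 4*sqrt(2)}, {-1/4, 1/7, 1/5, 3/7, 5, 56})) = Union(ProductSet({-5, -31/9, 1/15, 8/3, sqrt(11), 4*sqrt(2)}, {-1/4, 1/7, 1/5, 3/7, 5, 56}), ProductSet(Interval.open(-5, 9/8), {1/7, 2/9}), ProductSet(Interval.Lopen(-31/9, 4*sqrt(2)), {-1/4, 3/97, 8/79, 1/6}))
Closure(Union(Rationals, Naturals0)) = Reals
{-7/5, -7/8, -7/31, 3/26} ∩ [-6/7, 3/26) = {-7/31}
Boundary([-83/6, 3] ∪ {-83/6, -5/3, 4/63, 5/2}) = {-83/6, 3}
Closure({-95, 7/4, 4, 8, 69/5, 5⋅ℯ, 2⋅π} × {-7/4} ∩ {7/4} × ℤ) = ∅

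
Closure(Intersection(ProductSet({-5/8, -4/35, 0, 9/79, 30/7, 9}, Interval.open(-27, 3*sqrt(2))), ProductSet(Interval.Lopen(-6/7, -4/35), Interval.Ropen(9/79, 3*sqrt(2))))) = ProductSet({-5/8, -4/35}, Interval(9/79, 3*sqrt(2)))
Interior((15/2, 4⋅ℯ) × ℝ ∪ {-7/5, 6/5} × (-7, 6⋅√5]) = (15/2, 4⋅ℯ) × ℝ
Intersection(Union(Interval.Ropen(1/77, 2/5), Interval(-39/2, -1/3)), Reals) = Union(Interval(-39/2, -1/3), Interval.Ropen(1/77, 2/5))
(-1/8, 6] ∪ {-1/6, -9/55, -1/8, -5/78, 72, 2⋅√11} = {-1/6, -9/55, 72, 2⋅√11} ∪ [-1/8, 6]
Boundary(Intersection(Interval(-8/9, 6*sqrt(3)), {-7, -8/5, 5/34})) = {5/34}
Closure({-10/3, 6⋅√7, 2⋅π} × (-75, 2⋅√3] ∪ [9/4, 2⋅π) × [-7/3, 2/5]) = ([9/4, 2⋅π] × [-7/3, 2/5]) ∪ ({-10/3, 6⋅√7, 2⋅π} × [-75, 2⋅√3])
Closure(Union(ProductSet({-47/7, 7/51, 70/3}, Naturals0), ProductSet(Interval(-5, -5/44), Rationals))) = Union(ProductSet({-47/7, 7/51, 70/3}, Naturals0), ProductSet(Interval(-5, -5/44), Reals))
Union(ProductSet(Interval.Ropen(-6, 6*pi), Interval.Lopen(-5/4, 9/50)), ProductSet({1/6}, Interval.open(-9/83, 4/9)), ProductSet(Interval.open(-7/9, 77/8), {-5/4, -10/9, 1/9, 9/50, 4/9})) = Union(ProductSet({1/6}, Interval.open(-9/83, 4/9)), ProductSet(Interval.Ropen(-6, 6*pi), Interval.Lopen(-5/4, 9/50)), ProductSet(Interval.open(-7/9, 77/8), {-5/4, -10/9, 1/9, 9/50, 4/9}))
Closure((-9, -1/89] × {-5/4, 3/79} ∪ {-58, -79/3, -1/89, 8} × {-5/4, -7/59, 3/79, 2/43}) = ([-9, -1/89] × {-5/4, 3/79}) ∪ ({-58, -79/3, -1/89, 8} × {-5/4, -7/59, 3/79, 2/43})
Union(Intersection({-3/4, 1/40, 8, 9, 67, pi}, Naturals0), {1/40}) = {1/40, 8, 9, 67}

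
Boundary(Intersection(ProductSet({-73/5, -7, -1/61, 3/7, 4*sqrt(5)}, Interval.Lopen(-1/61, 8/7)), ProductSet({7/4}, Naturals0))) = EmptySet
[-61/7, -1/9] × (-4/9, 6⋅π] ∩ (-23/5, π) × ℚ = (-23/5, -1/9] × (ℚ ∩ (-4/9, 6⋅π])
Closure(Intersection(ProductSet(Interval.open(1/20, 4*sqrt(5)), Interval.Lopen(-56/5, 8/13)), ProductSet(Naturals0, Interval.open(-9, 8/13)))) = ProductSet(Range(1, 9, 1), Interval(-9, 8/13))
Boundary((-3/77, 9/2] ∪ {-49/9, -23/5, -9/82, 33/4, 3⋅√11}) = {-49/9, -23/5, -9/82, -3/77, 9/2, 33/4, 3⋅√11}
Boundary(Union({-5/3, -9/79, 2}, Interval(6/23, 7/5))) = {-5/3, -9/79, 6/23, 7/5, 2}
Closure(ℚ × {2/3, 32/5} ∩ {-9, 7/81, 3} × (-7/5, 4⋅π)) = {-9, 7/81, 3} × {2/3, 32/5}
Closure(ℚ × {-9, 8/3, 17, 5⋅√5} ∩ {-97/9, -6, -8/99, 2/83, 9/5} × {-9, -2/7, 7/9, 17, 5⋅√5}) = {-97/9, -6, -8/99, 2/83, 9/5} × {-9, 17, 5⋅√5}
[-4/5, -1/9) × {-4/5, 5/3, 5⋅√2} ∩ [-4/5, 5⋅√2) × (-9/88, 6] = [-4/5, -1/9) × {5/3}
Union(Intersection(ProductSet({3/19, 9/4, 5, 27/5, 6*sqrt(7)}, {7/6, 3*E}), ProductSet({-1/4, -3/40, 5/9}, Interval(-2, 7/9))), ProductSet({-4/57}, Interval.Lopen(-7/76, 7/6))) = ProductSet({-4/57}, Interval.Lopen(-7/76, 7/6))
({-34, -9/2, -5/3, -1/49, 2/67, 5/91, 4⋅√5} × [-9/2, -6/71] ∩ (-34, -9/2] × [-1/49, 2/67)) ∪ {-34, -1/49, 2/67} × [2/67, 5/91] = {-34, -1/49, 2/67} × [2/67, 5/91]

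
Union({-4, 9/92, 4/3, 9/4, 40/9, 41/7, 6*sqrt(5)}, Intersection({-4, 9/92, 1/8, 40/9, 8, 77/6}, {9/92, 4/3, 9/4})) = {-4, 9/92, 4/3, 9/4, 40/9, 41/7, 6*sqrt(5)}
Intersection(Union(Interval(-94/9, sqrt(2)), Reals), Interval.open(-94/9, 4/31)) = Interval.open(-94/9, 4/31)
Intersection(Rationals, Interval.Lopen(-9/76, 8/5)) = Intersection(Interval.Lopen(-9/76, 8/5), Rationals)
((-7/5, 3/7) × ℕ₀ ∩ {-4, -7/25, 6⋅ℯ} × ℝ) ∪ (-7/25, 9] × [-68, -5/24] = ({-7/25} × ℕ₀) ∪ ((-7/25, 9] × [-68, -5/24])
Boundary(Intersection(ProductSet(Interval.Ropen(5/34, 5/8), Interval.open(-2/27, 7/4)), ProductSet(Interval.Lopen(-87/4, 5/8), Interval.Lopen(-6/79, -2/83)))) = Union(ProductSet({5/34, 5/8}, Interval(-2/27, -2/83)), ProductSet(Interval(5/34, 5/8), {-2/27, -2/83}))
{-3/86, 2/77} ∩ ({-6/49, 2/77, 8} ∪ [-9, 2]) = {-3/86, 2/77}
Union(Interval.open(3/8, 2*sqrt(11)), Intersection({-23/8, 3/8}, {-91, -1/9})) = Interval.open(3/8, 2*sqrt(11))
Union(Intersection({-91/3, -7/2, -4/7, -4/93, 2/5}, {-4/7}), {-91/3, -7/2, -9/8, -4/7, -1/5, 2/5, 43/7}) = {-91/3, -7/2, -9/8, -4/7, -1/5, 2/5, 43/7}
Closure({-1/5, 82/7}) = {-1/5, 82/7}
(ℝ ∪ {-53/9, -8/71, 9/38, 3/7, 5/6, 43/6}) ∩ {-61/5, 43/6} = {-61/5, 43/6}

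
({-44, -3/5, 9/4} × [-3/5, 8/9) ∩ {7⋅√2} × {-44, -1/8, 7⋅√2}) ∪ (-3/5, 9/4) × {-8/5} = (-3/5, 9/4) × {-8/5}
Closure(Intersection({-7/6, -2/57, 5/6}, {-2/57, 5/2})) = {-2/57}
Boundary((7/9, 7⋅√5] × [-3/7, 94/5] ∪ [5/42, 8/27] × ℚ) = ([5/42, 8/27] × (-∞, ∞)) ∪ ({7/9, 7⋅√5} × [-3/7, 94/5]) ∪ ([7/9, 7⋅√5] × {-3/7, 94/5})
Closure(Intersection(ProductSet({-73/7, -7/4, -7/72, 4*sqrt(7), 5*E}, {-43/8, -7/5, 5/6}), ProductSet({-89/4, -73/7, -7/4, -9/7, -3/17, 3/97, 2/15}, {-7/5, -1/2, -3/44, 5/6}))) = ProductSet({-73/7, -7/4}, {-7/5, 5/6})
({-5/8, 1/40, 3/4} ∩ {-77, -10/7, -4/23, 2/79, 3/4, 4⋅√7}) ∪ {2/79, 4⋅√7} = {2/79, 3/4, 4⋅√7}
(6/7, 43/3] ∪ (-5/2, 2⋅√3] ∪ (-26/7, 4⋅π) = (-26/7, 43/3]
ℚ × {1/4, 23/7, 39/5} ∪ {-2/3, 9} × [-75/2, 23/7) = (ℚ × {1/4, 23/7, 39/5}) ∪ ({-2/3, 9} × [-75/2, 23/7))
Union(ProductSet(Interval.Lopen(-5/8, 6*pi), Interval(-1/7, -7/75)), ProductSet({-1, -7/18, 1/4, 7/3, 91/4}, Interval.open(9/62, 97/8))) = Union(ProductSet({-1, -7/18, 1/4, 7/3, 91/4}, Interval.open(9/62, 97/8)), ProductSet(Interval.Lopen(-5/8, 6*pi), Interval(-1/7, -7/75)))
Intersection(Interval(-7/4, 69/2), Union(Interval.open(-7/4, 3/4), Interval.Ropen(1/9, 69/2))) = Interval.open(-7/4, 69/2)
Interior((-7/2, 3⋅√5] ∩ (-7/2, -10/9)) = (-7/2, -10/9)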